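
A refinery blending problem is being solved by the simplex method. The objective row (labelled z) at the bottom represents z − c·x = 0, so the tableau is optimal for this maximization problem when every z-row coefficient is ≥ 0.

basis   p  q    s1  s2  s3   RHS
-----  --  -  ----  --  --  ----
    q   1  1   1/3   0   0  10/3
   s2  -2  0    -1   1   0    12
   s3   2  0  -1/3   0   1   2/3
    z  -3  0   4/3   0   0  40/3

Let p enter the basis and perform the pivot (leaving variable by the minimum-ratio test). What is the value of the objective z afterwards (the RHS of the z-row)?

43/3

Ratio test on column p — row 1: (10/3)/1 = 10/3; row 2: entry -2 ≤ 0; row 3: (2/3)/2 = 1/3. Minimum is 1/3 at row 3 (s3 leaves); pivot element 2.
Pivot on row 3; the z-row RHS becomes 40/3 − (-3)·(1/3) = 43/3.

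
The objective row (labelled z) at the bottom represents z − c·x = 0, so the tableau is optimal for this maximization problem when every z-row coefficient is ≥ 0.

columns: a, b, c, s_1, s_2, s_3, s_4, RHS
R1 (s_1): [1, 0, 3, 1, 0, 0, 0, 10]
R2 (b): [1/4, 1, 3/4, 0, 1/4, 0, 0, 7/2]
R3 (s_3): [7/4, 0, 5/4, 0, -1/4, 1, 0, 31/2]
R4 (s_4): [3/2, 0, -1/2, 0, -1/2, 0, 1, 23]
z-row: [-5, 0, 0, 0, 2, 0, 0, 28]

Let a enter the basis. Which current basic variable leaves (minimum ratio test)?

s_3

Column a entries and ratios — s_1: 10/1 = 10; b: (7/2)/(1/4) = 14; s_3: (31/2)/(7/4) = 62/7; s_4: 23/(3/2) = 46/3.
Smallest ratio is 62/7 in the row of s_3, so s_3 leaves.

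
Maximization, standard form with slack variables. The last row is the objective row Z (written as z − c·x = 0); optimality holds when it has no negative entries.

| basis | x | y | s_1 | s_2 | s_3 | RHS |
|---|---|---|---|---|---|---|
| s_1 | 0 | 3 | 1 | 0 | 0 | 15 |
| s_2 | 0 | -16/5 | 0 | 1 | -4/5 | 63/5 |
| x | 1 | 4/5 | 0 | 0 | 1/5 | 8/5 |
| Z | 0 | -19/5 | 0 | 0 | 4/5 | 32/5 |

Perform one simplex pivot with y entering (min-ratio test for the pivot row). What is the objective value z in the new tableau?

Ratio test on column y — row 1: 15/3 = 5; row 2: entry -16/5 ≤ 0; row 3: (8/5)/(4/5) = 2. Minimum is 2 at row 3 (x leaves); pivot element 4/5.
Pivot on row 3; the Z-row RHS becomes 32/5 − (-19/5)·2 = 14.

14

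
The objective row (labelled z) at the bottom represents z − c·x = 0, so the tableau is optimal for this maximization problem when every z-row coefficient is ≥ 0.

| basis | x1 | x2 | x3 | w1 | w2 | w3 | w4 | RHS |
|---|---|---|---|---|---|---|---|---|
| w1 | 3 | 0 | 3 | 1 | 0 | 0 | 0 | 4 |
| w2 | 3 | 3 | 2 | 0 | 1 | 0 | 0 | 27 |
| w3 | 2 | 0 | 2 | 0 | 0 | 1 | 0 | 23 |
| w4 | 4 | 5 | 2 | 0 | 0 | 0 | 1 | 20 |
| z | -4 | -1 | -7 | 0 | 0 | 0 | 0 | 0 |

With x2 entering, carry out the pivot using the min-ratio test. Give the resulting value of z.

4

Ratio test on column x2 — row 1: entry 0 ≤ 0; row 2: 27/3 = 9; row 3: entry 0 ≤ 0; row 4: 20/5 = 4. Minimum is 4 at row 4 (w4 leaves); pivot element 5.
Pivot on row 4; the z-row RHS becomes 0 − (-1)·4 = 4.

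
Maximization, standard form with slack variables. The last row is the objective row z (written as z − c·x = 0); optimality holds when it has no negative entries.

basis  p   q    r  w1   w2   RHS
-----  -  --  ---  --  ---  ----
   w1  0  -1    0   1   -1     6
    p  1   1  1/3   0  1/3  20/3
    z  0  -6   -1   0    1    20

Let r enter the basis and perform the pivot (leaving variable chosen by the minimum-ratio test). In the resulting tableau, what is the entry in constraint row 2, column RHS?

20

Ratio test on column r — row 1: entry 0 ≤ 0; row 2: (20/3)/(1/3) = 20. Minimum is 20 at row 2 (p leaves); pivot element 1/3.
Divide row 2 by 1/3; eliminate column r from the other rows.
In the new row 2, the RHS entry is the old entry divided by the pivot: (20/3)/(1/3) = 20.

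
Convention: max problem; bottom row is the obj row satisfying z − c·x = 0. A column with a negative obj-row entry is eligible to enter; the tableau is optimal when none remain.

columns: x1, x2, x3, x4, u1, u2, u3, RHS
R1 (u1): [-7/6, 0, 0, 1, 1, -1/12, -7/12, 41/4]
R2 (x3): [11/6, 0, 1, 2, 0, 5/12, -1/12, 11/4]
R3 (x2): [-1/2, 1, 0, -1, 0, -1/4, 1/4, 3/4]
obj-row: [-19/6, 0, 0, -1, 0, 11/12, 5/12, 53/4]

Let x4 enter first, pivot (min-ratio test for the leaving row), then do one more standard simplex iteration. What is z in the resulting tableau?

Ratio test on column x4 — row 1: (41/4)/1 = 41/4; row 2: (11/4)/2 = 11/8; row 3: entry -1 ≤ 0. Minimum is 11/8 at row 2 (x3 leaves); pivot element 2.
Pivot on row 2; the obj-row RHS becomes 53/4 − (-1)·(11/8) = 117/8.
Next entering variable (most negative obj-row entry -9/4): x1.
Ratio test on column x1 — row 1: entry -25/12 ≤ 0; row 2: (11/8)/(11/12) = 3/2; row 3: (17/8)/(5/12) = 51/10. Minimum is 3/2 at row 2 (x4 leaves); pivot element 11/12.
After the second pivot the obj-row RHS is 117/8 − (-9/4)·(3/2) = 18.

18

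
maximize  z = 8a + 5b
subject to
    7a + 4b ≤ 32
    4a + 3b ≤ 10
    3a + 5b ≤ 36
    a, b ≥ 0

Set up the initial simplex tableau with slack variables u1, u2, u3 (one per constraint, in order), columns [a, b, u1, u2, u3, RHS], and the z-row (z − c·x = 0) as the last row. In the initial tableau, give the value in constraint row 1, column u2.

Slack u2 belongs to constraint 2; its column is the unit vector e_2, so the entry in row 1 is 0.

0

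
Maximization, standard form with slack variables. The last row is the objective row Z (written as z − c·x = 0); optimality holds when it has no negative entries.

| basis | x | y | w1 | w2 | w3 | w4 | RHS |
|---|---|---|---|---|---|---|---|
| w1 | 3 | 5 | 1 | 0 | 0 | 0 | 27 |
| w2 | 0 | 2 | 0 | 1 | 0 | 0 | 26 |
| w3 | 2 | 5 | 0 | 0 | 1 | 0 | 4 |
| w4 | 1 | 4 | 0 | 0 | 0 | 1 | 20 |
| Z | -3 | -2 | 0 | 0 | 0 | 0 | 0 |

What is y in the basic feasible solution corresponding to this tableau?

y is not in the basis, so in the current basic feasible solution y = 0.

0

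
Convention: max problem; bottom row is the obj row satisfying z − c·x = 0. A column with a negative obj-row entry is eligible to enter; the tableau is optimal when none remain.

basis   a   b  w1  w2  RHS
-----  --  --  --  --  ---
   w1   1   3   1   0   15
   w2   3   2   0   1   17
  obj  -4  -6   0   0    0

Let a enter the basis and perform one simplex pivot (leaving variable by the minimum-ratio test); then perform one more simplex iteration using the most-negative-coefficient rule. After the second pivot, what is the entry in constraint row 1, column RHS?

Ratio test on column a — row 1: 15/1 = 15; row 2: 17/3 = 17/3. Minimum is 17/3 at row 2 (w2 leaves); pivot element 3.
Divide row 2 by 3; eliminate column a from the other rows.
Second iteration: most negative obj-row entry is -10/3 in column b, so b enters.
Ratio test on column b — row 1: (28/3)/(7/3) = 4; row 2: (17/3)/(2/3) = 17/2. Minimum is 4 at row 1 (w1 leaves); pivot element 7/3.
Divide row 1 by 7/3; eliminate column b from the other rows.
After both pivots, the entry at constraint row 1, column RHS is 4.

4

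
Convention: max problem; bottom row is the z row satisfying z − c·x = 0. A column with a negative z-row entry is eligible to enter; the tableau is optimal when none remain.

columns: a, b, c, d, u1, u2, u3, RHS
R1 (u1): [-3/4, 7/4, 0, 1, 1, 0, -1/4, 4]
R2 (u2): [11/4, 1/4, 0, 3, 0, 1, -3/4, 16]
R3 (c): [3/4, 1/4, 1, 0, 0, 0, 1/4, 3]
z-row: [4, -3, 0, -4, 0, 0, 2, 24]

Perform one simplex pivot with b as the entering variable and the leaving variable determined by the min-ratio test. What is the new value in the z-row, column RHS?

Ratio test on column b — row 1: 4/(7/4) = 16/7; row 2: 16/(1/4) = 64; row 3: 3/(1/4) = 12. Minimum is 16/7 at row 1 (u1 leaves); pivot element 7/4.
Divide row 1 by 7/4; eliminate column b from the other rows.
z-row update in column RHS: 24 − (-3)·(16/7) = 216/7.

216/7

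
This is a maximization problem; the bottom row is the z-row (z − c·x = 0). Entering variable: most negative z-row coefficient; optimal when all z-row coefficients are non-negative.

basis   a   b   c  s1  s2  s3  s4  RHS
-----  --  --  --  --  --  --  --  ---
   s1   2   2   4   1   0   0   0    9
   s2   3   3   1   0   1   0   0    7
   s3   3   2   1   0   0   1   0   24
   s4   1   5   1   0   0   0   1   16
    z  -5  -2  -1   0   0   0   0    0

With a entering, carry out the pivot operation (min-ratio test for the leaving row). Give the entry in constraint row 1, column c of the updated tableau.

10/3

Ratio test on column a — row 1: 9/2 = 9/2; row 2: 7/3 = 7/3; row 3: 24/3 = 8; row 4: 16/1 = 16. Minimum is 7/3 at row 2 (s2 leaves); pivot element 3.
Divide row 2 by 3; eliminate column a from the other rows.
Row 1 update in column c: 4 − 2·(1/3) = 10/3.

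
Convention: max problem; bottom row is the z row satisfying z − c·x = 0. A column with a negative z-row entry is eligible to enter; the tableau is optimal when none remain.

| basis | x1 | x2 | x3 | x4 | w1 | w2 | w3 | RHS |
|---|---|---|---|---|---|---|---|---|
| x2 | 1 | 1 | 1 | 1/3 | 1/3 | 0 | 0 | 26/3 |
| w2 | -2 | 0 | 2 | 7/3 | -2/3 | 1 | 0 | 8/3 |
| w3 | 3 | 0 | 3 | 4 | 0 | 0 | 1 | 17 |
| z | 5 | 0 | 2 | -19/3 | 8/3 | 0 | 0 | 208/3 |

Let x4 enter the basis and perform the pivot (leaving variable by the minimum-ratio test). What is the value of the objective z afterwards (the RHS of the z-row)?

Ratio test on column x4 — row 1: (26/3)/(1/3) = 26; row 2: (8/3)/(7/3) = 8/7; row 3: 17/4 = 17/4. Minimum is 8/7 at row 2 (w2 leaves); pivot element 7/3.
Pivot on row 2; the z-row RHS becomes 208/3 − (-19/3)·(8/7) = 536/7.

536/7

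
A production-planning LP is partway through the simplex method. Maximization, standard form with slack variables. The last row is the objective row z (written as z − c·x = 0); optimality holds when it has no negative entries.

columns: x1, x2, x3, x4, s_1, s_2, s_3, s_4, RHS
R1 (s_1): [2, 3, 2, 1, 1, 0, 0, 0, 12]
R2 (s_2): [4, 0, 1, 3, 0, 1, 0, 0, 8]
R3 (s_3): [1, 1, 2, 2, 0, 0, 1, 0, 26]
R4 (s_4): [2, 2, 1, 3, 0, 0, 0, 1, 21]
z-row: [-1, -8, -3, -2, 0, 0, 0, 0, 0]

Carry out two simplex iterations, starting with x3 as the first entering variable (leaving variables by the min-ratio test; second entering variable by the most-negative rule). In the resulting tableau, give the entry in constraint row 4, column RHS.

Ratio test on column x3 — row 1: 12/2 = 6; row 2: 8/1 = 8; row 3: 26/2 = 13; row 4: 21/1 = 21. Minimum is 6 at row 1 (s_1 leaves); pivot element 2.
Divide row 1 by 2; eliminate column x3 from the other rows.
Second iteration: most negative z-row entry is -7/2 in column x2, so x2 enters.
Ratio test on column x2 — row 1: 6/(3/2) = 4; row 2: entry -3/2 ≤ 0; row 3: entry -2 ≤ 0; row 4: 15/(1/2) = 30. Minimum is 4 at row 1 (x3 leaves); pivot element 3/2.
Divide row 1 by 3/2; eliminate column x2 from the other rows.
After both pivots, the entry at constraint row 4, column RHS is 13.

13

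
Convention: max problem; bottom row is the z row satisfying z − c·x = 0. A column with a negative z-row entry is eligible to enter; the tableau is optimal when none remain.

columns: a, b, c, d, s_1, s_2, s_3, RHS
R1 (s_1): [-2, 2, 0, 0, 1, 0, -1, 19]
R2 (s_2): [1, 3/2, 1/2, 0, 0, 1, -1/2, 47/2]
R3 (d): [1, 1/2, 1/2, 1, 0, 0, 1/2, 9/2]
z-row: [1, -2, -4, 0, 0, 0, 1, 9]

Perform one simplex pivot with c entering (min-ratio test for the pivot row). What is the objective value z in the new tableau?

Ratio test on column c — row 1: entry 0 ≤ 0; row 2: (47/2)/(1/2) = 47; row 3: (9/2)/(1/2) = 9. Minimum is 9 at row 3 (d leaves); pivot element 1/2.
Pivot on row 3; the z-row RHS becomes 9 − (-4)·9 = 45.

45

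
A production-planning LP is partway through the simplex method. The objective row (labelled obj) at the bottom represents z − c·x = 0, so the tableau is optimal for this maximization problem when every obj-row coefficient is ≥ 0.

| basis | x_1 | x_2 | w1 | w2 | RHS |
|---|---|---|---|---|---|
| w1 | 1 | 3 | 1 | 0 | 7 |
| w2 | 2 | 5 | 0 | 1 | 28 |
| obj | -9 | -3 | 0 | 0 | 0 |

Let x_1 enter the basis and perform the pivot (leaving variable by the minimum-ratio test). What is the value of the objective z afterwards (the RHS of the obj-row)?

Ratio test on column x_1 — row 1: 7/1 = 7; row 2: 28/2 = 14. Minimum is 7 at row 1 (w1 leaves); pivot element 1.
Pivot on row 1; the obj-row RHS becomes 0 − (-9)·7 = 63.

63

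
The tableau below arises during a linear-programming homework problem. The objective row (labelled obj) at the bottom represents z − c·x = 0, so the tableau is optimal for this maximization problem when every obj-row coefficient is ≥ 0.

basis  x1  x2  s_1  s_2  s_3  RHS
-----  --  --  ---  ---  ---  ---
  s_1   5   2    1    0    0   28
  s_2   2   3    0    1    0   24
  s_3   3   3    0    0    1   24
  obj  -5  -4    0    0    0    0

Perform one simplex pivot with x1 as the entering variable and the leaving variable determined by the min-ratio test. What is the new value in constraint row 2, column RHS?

Ratio test on column x1 — row 1: 28/5 = 28/5; row 2: 24/2 = 12; row 3: 24/3 = 8. Minimum is 28/5 at row 1 (s_1 leaves); pivot element 5.
Divide row 1 by 5; eliminate column x1 from the other rows.
Row 2 update in column RHS: 24 − 2·(28/5) = 64/5.

64/5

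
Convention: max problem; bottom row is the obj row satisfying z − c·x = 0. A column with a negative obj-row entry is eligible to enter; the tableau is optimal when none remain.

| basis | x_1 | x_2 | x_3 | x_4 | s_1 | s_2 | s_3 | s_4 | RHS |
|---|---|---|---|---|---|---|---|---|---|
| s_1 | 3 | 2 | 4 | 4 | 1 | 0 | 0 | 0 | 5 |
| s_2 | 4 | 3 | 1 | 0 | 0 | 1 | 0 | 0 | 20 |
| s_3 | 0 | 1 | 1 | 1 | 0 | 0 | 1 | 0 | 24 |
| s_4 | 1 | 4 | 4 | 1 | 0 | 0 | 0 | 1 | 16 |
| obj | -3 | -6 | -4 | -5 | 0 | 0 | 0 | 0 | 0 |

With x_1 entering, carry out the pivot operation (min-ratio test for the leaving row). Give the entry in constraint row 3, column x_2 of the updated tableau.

Ratio test on column x_1 — row 1: 5/3 = 5/3; row 2: 20/4 = 5; row 3: entry 0 ≤ 0; row 4: 16/1 = 16. Minimum is 5/3 at row 1 (s_1 leaves); pivot element 3.
Divide row 1 by 3; eliminate column x_1 from the other rows.
Row 3 update in column x_2: 1 − 0·(2/3) = 1.

1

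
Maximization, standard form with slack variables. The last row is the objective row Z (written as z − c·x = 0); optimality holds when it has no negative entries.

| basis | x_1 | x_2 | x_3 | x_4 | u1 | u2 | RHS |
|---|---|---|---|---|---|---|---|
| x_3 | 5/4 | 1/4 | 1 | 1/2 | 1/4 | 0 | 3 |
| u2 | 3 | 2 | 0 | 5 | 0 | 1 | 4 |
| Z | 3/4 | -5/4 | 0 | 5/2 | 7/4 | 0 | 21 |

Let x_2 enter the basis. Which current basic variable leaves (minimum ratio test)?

Column x_2 entries and ratios — x_3: 3/(1/4) = 12; u2: 4/2 = 2.
Smallest ratio is 2 in the row of u2, so u2 leaves.

u2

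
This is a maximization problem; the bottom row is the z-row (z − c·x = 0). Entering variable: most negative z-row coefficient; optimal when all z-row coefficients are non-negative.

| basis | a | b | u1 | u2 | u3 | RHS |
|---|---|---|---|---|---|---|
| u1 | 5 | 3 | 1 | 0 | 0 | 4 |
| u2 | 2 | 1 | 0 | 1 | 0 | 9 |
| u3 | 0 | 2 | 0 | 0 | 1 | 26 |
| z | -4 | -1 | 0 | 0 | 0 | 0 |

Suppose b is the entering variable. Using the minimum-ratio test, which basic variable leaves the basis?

Column b entries and ratios — u1: 4/3 = 4/3; u2: 9/1 = 9; u3: 26/2 = 13.
Smallest ratio is 4/3 in the row of u1, so u1 leaves.

u1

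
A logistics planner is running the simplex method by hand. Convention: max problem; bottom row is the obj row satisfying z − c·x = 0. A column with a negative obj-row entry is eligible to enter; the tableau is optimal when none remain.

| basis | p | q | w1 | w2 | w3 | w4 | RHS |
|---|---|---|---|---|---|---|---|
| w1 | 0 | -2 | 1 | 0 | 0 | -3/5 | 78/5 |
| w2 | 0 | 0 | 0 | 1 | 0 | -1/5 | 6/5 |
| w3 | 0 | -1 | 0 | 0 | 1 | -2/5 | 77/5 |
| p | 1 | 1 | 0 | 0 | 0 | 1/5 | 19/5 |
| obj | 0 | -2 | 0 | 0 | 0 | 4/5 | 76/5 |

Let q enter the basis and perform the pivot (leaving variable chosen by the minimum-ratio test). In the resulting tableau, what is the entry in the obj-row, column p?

Ratio test on column q — row 1: entry -2 ≤ 0; row 2: entry 0 ≤ 0; row 3: entry -1 ≤ 0; row 4: (19/5)/1 = 19/5. Minimum is 19/5 at row 4 (p leaves); pivot element 1.
Divide row 4 by 1; eliminate column q from the other rows.
obj-row update in column p: 0 − (-2)·1 = 2.

2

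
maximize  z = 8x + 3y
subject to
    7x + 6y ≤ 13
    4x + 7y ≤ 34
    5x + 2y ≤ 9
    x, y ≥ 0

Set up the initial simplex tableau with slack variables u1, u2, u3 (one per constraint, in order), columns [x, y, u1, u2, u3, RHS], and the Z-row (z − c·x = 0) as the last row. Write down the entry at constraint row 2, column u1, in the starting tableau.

0

Slack u1 belongs to constraint 1; its column is the unit vector e_1, so the entry in row 2 is 0.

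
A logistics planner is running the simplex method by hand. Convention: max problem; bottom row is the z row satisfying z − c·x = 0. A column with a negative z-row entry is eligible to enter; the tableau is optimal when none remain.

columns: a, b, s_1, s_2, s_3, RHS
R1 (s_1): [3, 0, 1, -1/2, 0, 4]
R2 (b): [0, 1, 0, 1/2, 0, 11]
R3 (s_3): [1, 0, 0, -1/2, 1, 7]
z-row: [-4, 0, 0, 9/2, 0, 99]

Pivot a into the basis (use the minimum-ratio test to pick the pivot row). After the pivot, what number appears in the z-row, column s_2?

23/6

Ratio test on column a — row 1: 4/3 = 4/3; row 2: entry 0 ≤ 0; row 3: 7/1 = 7. Minimum is 4/3 at row 1 (s_1 leaves); pivot element 3.
Divide row 1 by 3; eliminate column a from the other rows.
z-row update in column s_2: 9/2 − (-4)·(-1/6) = 23/6.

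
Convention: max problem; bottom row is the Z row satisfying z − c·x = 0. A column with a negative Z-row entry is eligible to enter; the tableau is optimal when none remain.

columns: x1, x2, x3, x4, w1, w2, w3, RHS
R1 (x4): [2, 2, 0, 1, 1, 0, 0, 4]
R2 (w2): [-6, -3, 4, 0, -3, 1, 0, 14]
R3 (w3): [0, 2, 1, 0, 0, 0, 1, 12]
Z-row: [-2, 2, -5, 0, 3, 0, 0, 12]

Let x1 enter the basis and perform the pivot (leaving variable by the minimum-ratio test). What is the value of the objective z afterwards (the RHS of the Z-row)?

Ratio test on column x1 — row 1: 4/2 = 2; row 2: entry -6 ≤ 0; row 3: entry 0 ≤ 0. Minimum is 2 at row 1 (x4 leaves); pivot element 2.
Pivot on row 1; the Z-row RHS becomes 12 − (-2)·2 = 16.

16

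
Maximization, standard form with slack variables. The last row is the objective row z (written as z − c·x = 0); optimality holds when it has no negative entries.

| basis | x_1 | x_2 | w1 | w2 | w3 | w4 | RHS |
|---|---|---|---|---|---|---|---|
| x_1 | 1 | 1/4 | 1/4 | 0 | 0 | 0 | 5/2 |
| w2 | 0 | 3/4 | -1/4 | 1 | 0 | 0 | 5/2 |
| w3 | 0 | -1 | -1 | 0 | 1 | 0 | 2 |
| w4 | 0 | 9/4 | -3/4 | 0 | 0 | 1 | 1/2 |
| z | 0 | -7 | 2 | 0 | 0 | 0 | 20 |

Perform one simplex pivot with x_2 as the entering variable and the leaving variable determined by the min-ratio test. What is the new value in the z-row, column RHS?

Ratio test on column x_2 — row 1: (5/2)/(1/4) = 10; row 2: (5/2)/(3/4) = 10/3; row 3: entry -1 ≤ 0; row 4: (1/2)/(9/4) = 2/9. Minimum is 2/9 at row 4 (w4 leaves); pivot element 9/4.
Divide row 4 by 9/4; eliminate column x_2 from the other rows.
z-row update in column RHS: 20 − (-7)·(2/9) = 194/9.

194/9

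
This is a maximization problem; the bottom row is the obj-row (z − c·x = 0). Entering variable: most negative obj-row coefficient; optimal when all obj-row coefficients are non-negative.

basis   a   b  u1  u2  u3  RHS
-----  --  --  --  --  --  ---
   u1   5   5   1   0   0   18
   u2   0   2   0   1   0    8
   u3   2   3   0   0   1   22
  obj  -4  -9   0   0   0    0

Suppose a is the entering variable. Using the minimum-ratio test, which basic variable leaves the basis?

Column a entries and ratios — u1: 18/5 = 18/5; u2: 0 ≤ 0, skip; u3: 22/2 = 11.
Smallest ratio is 18/5 in the row of u1, so u1 leaves.

u1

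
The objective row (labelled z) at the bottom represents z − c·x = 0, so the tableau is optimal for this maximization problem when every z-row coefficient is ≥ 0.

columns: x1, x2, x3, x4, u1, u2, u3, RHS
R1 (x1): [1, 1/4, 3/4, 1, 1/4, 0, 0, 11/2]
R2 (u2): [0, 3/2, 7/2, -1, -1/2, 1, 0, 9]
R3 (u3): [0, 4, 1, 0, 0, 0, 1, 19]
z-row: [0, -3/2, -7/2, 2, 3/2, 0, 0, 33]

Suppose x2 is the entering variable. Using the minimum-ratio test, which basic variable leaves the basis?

Column x2 entries and ratios — x1: (11/2)/(1/4) = 22; u2: 9/(3/2) = 6; u3: 19/4 = 19/4.
Smallest ratio is 19/4 in the row of u3, so u3 leaves.

u3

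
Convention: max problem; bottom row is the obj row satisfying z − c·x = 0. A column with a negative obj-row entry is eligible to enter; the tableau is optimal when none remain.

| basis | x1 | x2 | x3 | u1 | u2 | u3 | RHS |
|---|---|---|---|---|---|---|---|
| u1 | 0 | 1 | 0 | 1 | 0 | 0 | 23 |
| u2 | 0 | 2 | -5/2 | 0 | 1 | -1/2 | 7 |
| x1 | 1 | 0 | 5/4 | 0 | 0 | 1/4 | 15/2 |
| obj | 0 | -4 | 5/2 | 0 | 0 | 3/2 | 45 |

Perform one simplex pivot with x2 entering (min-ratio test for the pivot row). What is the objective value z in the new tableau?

59

Ratio test on column x2 — row 1: 23/1 = 23; row 2: 7/2 = 7/2; row 3: entry 0 ≤ 0. Minimum is 7/2 at row 2 (u2 leaves); pivot element 2.
Pivot on row 2; the obj-row RHS becomes 45 − (-4)·(7/2) = 59.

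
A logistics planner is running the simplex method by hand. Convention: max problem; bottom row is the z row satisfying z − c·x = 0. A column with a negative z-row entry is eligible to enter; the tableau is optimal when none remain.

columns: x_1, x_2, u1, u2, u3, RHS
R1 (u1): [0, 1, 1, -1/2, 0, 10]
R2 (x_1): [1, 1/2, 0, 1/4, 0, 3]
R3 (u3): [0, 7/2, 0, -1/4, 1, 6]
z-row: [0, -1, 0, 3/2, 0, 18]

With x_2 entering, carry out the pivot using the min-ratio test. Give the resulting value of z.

Ratio test on column x_2 — row 1: 10/1 = 10; row 2: 3/(1/2) = 6; row 3: 6/(7/2) = 12/7. Minimum is 12/7 at row 3 (u3 leaves); pivot element 7/2.
Pivot on row 3; the z-row RHS becomes 18 − (-1)·(12/7) = 138/7.

138/7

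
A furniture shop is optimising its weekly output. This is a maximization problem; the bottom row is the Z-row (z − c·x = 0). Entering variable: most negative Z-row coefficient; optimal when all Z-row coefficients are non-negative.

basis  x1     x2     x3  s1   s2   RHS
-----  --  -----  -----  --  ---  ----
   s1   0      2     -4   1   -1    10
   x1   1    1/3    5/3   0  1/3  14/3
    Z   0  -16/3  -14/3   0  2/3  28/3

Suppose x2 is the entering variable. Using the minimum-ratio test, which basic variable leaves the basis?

Column x2 entries and ratios — s1: 10/2 = 5; x1: (14/3)/(1/3) = 14.
Smallest ratio is 5 in the row of s1, so s1 leaves.

s1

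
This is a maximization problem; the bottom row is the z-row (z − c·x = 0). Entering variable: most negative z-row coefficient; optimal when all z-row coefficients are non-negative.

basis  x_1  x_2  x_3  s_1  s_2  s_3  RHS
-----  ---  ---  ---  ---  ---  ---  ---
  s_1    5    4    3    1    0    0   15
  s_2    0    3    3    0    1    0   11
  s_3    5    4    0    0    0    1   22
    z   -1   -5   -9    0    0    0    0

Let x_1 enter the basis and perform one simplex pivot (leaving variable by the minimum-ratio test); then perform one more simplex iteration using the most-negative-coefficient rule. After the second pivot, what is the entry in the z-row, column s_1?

Ratio test on column x_1 — row 1: 15/5 = 3; row 2: entry 0 ≤ 0; row 3: 22/5 = 22/5. Minimum is 3 at row 1 (s_1 leaves); pivot element 5.
Divide row 1 by 5; eliminate column x_1 from the other rows.
Second iteration: most negative z-row entry is -42/5 in column x_3, so x_3 enters.
Ratio test on column x_3 — row 1: 3/(3/5) = 5; row 2: 11/3 = 11/3; row 3: entry -3 ≤ 0. Minimum is 11/3 at row 2 (s_2 leaves); pivot element 3.
Divide row 2 by 3; eliminate column x_3 from the other rows.
After both pivots, the entry at the z-row, column s_1 is 1/5.

1/5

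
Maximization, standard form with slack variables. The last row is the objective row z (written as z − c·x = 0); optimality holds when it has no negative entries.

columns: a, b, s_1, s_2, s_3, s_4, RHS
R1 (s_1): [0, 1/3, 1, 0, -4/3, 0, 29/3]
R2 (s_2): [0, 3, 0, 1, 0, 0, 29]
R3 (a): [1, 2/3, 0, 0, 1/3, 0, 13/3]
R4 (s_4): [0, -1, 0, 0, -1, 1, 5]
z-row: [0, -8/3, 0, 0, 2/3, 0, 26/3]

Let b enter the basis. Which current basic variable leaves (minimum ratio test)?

a

Column b entries and ratios — s_1: (29/3)/(1/3) = 29; s_2: 29/3 = 29/3; a: (13/3)/(2/3) = 13/2; s_4: -1 ≤ 0, skip.
Smallest ratio is 13/2 in the row of a, so a leaves.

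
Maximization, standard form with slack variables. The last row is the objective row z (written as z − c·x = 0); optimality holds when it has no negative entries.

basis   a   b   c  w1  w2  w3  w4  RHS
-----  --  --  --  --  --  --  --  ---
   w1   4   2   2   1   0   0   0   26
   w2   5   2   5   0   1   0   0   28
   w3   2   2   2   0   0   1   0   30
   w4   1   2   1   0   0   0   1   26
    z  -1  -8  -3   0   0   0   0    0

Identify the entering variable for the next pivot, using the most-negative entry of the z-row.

Negative z-row entries: a: -1, b: -8, c: -3.
The most negative is -8 in column b, so b enters.

b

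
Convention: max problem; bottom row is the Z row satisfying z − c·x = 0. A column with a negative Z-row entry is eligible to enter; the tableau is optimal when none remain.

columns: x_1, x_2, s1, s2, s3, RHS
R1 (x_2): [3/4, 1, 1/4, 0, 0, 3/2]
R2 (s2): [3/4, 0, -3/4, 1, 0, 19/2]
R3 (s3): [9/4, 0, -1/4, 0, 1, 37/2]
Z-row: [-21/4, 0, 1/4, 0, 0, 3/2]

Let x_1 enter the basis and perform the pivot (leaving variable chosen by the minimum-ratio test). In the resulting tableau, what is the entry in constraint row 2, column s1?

Ratio test on column x_1 — row 1: (3/2)/(3/4) = 2; row 2: (19/2)/(3/4) = 38/3; row 3: (37/2)/(9/4) = 74/9. Minimum is 2 at row 1 (x_2 leaves); pivot element 3/4.
Divide row 1 by 3/4; eliminate column x_1 from the other rows.
Row 2 update in column s1: -3/4 − (3/4)·(1/3) = -1.

-1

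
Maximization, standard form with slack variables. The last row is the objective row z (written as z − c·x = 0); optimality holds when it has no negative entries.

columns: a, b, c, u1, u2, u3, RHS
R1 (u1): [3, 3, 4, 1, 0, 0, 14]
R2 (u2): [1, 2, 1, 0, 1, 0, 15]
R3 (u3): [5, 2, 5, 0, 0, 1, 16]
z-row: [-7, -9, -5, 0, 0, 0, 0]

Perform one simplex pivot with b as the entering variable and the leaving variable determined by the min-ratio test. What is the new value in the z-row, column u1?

3

Ratio test on column b — row 1: 14/3 = 14/3; row 2: 15/2 = 15/2; row 3: 16/2 = 8. Minimum is 14/3 at row 1 (u1 leaves); pivot element 3.
Divide row 1 by 3; eliminate column b from the other rows.
z-row update in column u1: 0 − (-9)·(1/3) = 3.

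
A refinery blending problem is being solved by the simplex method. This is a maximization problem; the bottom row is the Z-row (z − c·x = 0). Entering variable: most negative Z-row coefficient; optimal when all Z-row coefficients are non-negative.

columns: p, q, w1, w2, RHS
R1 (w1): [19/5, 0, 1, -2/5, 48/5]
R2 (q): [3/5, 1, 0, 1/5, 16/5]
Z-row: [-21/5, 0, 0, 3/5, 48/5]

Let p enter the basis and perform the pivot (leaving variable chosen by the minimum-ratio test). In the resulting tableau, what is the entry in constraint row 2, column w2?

Ratio test on column p — row 1: (48/5)/(19/5) = 48/19; row 2: (16/5)/(3/5) = 16/3. Minimum is 48/19 at row 1 (w1 leaves); pivot element 19/5.
Divide row 1 by 19/5; eliminate column p from the other rows.
Row 2 update in column w2: 1/5 − (3/5)·(-2/19) = 5/19.

5/19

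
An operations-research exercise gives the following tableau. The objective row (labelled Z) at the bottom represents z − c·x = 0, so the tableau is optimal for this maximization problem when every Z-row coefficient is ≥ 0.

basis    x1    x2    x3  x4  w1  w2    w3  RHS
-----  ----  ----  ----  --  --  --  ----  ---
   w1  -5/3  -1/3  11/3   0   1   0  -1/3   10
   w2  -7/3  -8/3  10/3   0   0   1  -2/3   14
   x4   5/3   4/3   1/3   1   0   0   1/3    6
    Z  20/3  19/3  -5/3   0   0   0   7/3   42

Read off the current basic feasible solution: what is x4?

x4 is basic (row 3); its value is the RHS of that row, 6.

6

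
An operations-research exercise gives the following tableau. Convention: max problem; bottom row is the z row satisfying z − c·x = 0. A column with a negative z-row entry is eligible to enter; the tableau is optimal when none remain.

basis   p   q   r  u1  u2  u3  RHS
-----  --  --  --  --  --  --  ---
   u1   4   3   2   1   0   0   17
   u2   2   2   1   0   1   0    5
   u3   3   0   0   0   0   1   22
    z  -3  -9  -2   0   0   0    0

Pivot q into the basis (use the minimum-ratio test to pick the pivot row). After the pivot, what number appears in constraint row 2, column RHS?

5/2

Ratio test on column q — row 1: 17/3 = 17/3; row 2: 5/2 = 5/2; row 3: entry 0 ≤ 0. Minimum is 5/2 at row 2 (u2 leaves); pivot element 2.
Divide row 2 by 2; eliminate column q from the other rows.
In the new row 2, the RHS entry is the old entry divided by the pivot: 5/2 = 5/2.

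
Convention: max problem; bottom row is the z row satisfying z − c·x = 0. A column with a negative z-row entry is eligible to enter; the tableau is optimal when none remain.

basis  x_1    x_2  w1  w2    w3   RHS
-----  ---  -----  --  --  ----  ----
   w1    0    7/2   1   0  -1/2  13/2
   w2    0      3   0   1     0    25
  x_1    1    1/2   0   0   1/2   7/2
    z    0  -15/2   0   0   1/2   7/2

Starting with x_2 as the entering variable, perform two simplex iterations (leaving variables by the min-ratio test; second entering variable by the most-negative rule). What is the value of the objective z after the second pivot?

Ratio test on column x_2 — row 1: (13/2)/(7/2) = 13/7; row 2: 25/3 = 25/3; row 3: (7/2)/(1/2) = 7. Minimum is 13/7 at row 1 (w1 leaves); pivot element 7/2.
Pivot on row 1; the z-row RHS becomes 7/2 − (-15/2)·(13/7) = 122/7.
Next entering variable (most negative z-row entry -4/7): w3.
Ratio test on column w3 — row 1: entry -1/7 ≤ 0; row 2: (136/7)/(3/7) = 136/3; row 3: (18/7)/(4/7) = 9/2. Minimum is 9/2 at row 3 (x_1 leaves); pivot element 4/7.
After the second pivot the z-row RHS is 122/7 − (-4/7)·(9/2) = 20.

20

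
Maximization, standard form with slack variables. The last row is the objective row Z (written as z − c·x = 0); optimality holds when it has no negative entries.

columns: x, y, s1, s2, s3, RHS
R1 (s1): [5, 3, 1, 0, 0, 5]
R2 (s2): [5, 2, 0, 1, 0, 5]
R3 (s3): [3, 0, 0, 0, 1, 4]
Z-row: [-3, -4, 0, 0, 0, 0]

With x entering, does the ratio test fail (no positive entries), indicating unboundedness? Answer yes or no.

no

Column x has positive entries in row(s) 1, 2, 3, so the ratio test bounds it — not unbounded.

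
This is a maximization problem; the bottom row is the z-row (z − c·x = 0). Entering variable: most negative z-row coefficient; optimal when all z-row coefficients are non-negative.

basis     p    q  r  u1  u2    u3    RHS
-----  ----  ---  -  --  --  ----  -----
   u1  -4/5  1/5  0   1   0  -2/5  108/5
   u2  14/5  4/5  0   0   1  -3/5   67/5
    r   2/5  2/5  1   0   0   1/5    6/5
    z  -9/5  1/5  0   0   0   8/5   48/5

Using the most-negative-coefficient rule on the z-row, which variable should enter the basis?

Negative z-row entries: p: -9/5.
The most negative is -9/5 in column p, so p enters.

p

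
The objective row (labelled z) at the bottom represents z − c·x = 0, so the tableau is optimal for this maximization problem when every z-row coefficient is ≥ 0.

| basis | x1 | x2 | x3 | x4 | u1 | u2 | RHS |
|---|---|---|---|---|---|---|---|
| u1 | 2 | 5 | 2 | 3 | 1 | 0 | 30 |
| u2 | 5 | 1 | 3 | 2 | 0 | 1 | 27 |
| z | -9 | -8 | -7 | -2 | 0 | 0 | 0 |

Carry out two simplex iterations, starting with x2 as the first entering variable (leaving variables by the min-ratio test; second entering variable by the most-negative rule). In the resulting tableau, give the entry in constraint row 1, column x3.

Ratio test on column x2 — row 1: 30/5 = 6; row 2: 27/1 = 27. Minimum is 6 at row 1 (u1 leaves); pivot element 5.
Divide row 1 by 5; eliminate column x2 from the other rows.
Second iteration: most negative z-row entry is -29/5 in column x1, so x1 enters.
Ratio test on column x1 — row 1: 6/(2/5) = 15; row 2: 21/(23/5) = 105/23. Minimum is 105/23 at row 2 (u2 leaves); pivot element 23/5.
Divide row 2 by 23/5; eliminate column x1 from the other rows.
After both pivots, the entry at constraint row 1, column x3 is 4/23.

4/23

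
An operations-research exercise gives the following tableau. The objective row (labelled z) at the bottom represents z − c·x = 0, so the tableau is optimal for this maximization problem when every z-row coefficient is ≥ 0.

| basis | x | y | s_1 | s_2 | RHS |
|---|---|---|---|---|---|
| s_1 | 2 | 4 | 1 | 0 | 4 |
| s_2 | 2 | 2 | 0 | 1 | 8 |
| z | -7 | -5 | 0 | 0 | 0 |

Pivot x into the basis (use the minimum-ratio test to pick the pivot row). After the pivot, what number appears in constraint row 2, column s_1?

Ratio test on column x — row 1: 4/2 = 2; row 2: 8/2 = 4. Minimum is 2 at row 1 (s_1 leaves); pivot element 2.
Divide row 1 by 2; eliminate column x from the other rows.
Row 2 update in column s_1: 0 − 2·(1/2) = -1.

-1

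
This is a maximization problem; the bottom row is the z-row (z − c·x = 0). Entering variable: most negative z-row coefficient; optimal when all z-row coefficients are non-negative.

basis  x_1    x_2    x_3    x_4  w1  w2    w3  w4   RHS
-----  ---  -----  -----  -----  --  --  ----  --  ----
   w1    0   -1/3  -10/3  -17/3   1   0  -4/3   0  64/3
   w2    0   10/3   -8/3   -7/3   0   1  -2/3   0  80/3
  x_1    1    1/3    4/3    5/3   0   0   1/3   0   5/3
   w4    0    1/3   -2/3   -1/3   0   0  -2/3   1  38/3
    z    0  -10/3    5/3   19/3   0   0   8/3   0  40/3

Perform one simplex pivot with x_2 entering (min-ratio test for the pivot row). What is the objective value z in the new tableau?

Ratio test on column x_2 — row 1: entry -1/3 ≤ 0; row 2: (80/3)/(10/3) = 8; row 3: (5/3)/(1/3) = 5; row 4: (38/3)/(1/3) = 38. Minimum is 5 at row 3 (x_1 leaves); pivot element 1/3.
Pivot on row 3; the z-row RHS becomes 40/3 − (-10/3)·5 = 30.

30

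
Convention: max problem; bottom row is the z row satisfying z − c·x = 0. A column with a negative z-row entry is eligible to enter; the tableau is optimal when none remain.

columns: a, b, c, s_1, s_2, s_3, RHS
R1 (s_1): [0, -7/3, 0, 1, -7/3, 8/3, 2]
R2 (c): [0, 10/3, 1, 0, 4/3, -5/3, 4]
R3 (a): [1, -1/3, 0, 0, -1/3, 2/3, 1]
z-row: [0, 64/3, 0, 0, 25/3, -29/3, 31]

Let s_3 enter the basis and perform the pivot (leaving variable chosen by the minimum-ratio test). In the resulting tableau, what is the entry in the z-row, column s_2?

Ratio test on column s_3 — row 1: 2/(8/3) = 3/4; row 2: entry -5/3 ≤ 0; row 3: 1/(2/3) = 3/2. Minimum is 3/4 at row 1 (s_1 leaves); pivot element 8/3.
Divide row 1 by 8/3; eliminate column s_3 from the other rows.
z-row update in column s_2: 25/3 − (-29/3)·(-7/8) = -1/8.

-1/8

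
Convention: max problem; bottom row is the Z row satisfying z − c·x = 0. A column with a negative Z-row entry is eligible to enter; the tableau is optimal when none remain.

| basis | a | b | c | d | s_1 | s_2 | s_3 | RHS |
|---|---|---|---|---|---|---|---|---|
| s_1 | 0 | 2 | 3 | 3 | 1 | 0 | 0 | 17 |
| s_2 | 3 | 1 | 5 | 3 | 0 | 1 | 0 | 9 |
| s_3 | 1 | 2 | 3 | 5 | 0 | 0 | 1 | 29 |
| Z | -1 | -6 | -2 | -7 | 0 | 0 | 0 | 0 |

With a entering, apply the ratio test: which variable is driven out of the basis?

s_2

Column a entries and ratios — s_1: 0 ≤ 0, skip; s_2: 9/3 = 3; s_3: 29/1 = 29.
Smallest ratio is 3 in the row of s_2, so s_2 leaves.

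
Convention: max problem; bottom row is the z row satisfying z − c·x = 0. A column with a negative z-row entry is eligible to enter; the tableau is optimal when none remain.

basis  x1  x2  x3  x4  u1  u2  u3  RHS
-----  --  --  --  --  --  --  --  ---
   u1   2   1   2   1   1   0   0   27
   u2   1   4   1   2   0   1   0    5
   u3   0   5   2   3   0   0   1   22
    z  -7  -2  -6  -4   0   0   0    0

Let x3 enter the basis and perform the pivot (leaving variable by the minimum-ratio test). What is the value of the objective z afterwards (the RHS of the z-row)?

Ratio test on column x3 — row 1: 27/2 = 27/2; row 2: 5/1 = 5; row 3: 22/2 = 11. Minimum is 5 at row 2 (u2 leaves); pivot element 1.
Pivot on row 2; the z-row RHS becomes 0 − (-6)·5 = 30.

30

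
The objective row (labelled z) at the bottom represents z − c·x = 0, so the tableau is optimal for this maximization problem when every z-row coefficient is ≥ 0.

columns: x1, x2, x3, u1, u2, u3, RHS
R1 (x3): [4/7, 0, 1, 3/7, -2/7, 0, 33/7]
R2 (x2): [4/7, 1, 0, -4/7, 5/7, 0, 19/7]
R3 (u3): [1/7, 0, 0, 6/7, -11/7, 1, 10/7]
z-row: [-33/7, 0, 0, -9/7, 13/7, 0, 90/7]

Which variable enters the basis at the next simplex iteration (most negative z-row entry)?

Negative z-row entries: x1: -33/7, u1: -9/7.
The most negative is -33/7 in column x1, so x1 enters.

x1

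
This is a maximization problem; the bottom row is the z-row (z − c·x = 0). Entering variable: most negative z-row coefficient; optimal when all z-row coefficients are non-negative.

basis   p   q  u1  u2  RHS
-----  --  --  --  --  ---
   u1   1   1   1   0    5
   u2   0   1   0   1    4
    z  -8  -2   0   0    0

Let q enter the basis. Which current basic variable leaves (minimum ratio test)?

u2

Column q entries and ratios — u1: 5/1 = 5; u2: 4/1 = 4.
Smallest ratio is 4 in the row of u2, so u2 leaves.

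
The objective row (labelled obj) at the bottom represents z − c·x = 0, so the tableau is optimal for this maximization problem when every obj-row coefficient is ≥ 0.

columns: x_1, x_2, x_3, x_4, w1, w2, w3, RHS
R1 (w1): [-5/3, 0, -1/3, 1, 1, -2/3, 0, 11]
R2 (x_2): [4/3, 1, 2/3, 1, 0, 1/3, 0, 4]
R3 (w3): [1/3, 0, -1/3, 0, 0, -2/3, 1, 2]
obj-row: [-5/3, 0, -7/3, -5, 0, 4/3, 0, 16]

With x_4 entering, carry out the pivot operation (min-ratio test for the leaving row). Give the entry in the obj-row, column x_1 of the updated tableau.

Ratio test on column x_4 — row 1: 11/1 = 11; row 2: 4/1 = 4; row 3: entry 0 ≤ 0. Minimum is 4 at row 2 (x_2 leaves); pivot element 1.
Divide row 2 by 1; eliminate column x_4 from the other rows.
obj-row update in column x_1: -5/3 − (-5)·(4/3) = 5.

5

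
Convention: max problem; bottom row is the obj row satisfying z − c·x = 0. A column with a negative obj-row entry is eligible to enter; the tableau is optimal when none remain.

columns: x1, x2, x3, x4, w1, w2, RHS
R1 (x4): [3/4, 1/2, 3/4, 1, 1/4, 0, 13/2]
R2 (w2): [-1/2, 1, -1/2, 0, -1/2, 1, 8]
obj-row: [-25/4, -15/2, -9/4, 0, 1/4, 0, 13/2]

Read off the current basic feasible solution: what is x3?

x3 is not in the basis, so in the current basic feasible solution x3 = 0.

0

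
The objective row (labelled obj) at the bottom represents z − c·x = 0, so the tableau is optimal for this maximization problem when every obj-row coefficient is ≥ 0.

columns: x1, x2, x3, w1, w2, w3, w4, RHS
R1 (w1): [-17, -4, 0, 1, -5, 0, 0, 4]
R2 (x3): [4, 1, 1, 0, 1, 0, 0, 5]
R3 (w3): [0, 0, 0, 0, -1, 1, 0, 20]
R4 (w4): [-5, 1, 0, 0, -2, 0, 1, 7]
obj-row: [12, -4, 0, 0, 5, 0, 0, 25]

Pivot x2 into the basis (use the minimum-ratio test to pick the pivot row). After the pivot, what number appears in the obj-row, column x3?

4

Ratio test on column x2 — row 1: entry -4 ≤ 0; row 2: 5/1 = 5; row 3: entry 0 ≤ 0; row 4: 7/1 = 7. Minimum is 5 at row 2 (x3 leaves); pivot element 1.
Divide row 2 by 1; eliminate column x2 from the other rows.
obj-row update in column x3: 0 − (-4)·1 = 4.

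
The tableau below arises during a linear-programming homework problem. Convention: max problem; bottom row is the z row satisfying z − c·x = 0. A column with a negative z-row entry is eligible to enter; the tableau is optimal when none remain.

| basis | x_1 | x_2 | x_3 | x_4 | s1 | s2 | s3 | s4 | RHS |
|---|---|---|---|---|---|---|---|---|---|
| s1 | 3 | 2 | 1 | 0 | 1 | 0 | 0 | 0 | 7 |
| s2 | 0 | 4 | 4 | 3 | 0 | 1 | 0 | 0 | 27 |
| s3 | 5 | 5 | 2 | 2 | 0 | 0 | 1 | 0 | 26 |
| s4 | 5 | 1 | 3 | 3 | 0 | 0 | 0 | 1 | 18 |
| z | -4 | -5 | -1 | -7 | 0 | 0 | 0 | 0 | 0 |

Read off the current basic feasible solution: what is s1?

s1 is basic (row 1); its value is the RHS of that row, 7.

7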